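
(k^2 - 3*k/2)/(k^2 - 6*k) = (k - 3/2)/(k - 6)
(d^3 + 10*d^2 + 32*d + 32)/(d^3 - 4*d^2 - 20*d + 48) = (d^2 + 6*d + 8)/(d^2 - 8*d + 12)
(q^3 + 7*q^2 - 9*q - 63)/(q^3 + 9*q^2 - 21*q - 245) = (q^2 - 9)/(q^2 + 2*q - 35)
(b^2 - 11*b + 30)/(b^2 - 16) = (b^2 - 11*b + 30)/(b^2 - 16)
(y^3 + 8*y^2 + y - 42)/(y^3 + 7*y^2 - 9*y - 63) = (y - 2)/(y - 3)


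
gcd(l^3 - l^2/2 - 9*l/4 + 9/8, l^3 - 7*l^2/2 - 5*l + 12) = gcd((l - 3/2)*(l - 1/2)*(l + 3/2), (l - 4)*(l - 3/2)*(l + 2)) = l - 3/2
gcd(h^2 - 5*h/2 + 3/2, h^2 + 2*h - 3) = h - 1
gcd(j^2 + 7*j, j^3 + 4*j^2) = j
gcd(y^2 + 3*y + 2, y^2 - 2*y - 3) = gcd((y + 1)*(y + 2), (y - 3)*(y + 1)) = y + 1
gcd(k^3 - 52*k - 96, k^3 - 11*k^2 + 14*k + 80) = k^2 - 6*k - 16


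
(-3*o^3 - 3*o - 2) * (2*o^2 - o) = -6*o^5 + 3*o^4 - 6*o^3 - o^2 + 2*o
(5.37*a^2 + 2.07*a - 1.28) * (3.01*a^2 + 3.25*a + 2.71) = 16.1637*a^4 + 23.6832*a^3 + 17.4274*a^2 + 1.4497*a - 3.4688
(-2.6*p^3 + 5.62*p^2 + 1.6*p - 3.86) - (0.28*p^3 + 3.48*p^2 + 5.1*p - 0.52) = -2.88*p^3 + 2.14*p^2 - 3.5*p - 3.34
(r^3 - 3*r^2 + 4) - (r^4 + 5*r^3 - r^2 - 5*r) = -r^4 - 4*r^3 - 2*r^2 + 5*r + 4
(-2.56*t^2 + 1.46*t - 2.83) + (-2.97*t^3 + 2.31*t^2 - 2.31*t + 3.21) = -2.97*t^3 - 0.25*t^2 - 0.85*t + 0.38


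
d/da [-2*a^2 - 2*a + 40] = -4*a - 2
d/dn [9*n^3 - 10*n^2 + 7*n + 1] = 27*n^2 - 20*n + 7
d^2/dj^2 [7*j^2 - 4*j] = 14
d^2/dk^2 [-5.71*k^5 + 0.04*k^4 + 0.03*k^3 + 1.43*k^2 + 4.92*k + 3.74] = -114.2*k^3 + 0.48*k^2 + 0.18*k + 2.86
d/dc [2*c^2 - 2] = 4*c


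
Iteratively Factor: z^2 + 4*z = (z + 4)*(z)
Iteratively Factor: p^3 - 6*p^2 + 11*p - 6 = (p - 2)*(p^2 - 4*p + 3) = (p - 2)*(p - 1)*(p - 3)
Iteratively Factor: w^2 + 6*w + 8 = (w + 2)*(w + 4)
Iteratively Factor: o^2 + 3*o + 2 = (o + 1)*(o + 2)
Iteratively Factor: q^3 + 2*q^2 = (q + 2)*(q^2) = q*(q + 2)*(q)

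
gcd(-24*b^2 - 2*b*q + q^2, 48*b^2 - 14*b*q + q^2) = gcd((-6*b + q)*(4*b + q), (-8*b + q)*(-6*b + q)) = -6*b + q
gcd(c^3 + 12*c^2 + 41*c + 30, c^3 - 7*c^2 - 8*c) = c + 1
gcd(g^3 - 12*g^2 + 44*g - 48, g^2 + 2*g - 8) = g - 2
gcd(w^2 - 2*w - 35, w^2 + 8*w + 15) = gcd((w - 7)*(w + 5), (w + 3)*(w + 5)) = w + 5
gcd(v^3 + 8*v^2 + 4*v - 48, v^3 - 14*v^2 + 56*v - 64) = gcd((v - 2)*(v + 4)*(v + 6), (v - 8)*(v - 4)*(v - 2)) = v - 2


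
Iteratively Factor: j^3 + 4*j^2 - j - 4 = (j + 4)*(j^2 - 1) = (j - 1)*(j + 4)*(j + 1)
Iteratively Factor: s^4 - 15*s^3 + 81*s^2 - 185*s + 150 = (s - 5)*(s^3 - 10*s^2 + 31*s - 30) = (s - 5)*(s - 2)*(s^2 - 8*s + 15) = (s - 5)^2*(s - 2)*(s - 3)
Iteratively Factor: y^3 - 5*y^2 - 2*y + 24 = (y + 2)*(y^2 - 7*y + 12) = (y - 3)*(y + 2)*(y - 4)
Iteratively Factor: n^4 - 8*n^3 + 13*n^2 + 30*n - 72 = (n - 4)*(n^3 - 4*n^2 - 3*n + 18) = (n - 4)*(n - 3)*(n^2 - n - 6) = (n - 4)*(n - 3)*(n + 2)*(n - 3)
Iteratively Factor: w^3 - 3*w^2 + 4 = (w - 2)*(w^2 - w - 2) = (w - 2)^2*(w + 1)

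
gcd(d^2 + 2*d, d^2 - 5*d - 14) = d + 2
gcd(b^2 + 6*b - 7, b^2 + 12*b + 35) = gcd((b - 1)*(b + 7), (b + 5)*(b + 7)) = b + 7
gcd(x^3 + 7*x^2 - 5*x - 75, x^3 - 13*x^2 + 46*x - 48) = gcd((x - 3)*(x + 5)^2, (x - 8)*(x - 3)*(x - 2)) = x - 3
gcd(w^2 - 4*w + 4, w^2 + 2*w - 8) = w - 2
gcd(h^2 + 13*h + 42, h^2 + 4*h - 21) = h + 7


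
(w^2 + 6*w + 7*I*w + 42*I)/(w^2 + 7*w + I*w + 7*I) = (w^2 + w*(6 + 7*I) + 42*I)/(w^2 + w*(7 + I) + 7*I)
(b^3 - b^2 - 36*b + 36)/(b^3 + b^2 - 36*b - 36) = (b - 1)/(b + 1)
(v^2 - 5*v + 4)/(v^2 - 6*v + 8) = (v - 1)/(v - 2)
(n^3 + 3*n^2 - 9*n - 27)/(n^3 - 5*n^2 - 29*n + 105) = (n^2 + 6*n + 9)/(n^2 - 2*n - 35)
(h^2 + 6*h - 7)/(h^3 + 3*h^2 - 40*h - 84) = (h - 1)/(h^2 - 4*h - 12)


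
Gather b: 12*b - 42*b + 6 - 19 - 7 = -30*b - 20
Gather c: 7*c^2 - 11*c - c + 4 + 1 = 7*c^2 - 12*c + 5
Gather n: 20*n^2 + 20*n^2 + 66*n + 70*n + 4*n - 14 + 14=40*n^2 + 140*n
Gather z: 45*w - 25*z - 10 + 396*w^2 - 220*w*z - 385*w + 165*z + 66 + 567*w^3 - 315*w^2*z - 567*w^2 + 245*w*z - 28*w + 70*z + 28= 567*w^3 - 171*w^2 - 368*w + z*(-315*w^2 + 25*w + 210) + 84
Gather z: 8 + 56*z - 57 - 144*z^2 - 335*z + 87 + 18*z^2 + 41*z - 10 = -126*z^2 - 238*z + 28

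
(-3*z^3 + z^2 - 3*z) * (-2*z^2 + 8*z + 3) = 6*z^5 - 26*z^4 + 5*z^3 - 21*z^2 - 9*z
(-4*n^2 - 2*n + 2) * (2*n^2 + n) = -8*n^4 - 8*n^3 + 2*n^2 + 2*n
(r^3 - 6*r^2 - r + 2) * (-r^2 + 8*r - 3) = -r^5 + 14*r^4 - 50*r^3 + 8*r^2 + 19*r - 6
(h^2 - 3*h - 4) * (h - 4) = h^3 - 7*h^2 + 8*h + 16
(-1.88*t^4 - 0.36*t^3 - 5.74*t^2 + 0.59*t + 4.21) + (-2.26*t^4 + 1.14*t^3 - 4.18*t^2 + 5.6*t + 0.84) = -4.14*t^4 + 0.78*t^3 - 9.92*t^2 + 6.19*t + 5.05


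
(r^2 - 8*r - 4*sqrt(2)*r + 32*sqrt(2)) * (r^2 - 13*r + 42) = r^4 - 21*r^3 - 4*sqrt(2)*r^3 + 84*sqrt(2)*r^2 + 146*r^2 - 584*sqrt(2)*r - 336*r + 1344*sqrt(2)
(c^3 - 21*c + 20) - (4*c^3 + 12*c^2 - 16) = -3*c^3 - 12*c^2 - 21*c + 36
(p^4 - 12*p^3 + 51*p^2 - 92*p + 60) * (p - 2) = p^5 - 14*p^4 + 75*p^3 - 194*p^2 + 244*p - 120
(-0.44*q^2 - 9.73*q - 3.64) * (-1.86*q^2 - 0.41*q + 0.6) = 0.8184*q^4 + 18.2782*q^3 + 10.4957*q^2 - 4.3456*q - 2.184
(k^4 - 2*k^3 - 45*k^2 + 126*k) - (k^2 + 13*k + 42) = k^4 - 2*k^3 - 46*k^2 + 113*k - 42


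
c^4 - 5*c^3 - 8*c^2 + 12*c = c*(c - 6)*(c - 1)*(c + 2)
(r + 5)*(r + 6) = r^2 + 11*r + 30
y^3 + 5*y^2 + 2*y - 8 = (y - 1)*(y + 2)*(y + 4)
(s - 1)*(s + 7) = s^2 + 6*s - 7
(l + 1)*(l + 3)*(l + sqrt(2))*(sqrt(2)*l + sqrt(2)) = sqrt(2)*l^4 + 2*l^3 + 5*sqrt(2)*l^3 + 7*sqrt(2)*l^2 + 10*l^2 + 3*sqrt(2)*l + 14*l + 6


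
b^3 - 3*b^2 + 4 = (b - 2)^2*(b + 1)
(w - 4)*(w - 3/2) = w^2 - 11*w/2 + 6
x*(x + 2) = x^2 + 2*x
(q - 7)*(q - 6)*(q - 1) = q^3 - 14*q^2 + 55*q - 42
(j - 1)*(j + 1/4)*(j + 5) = j^3 + 17*j^2/4 - 4*j - 5/4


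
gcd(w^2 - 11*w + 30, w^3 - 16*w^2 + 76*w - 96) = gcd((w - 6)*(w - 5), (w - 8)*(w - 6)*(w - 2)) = w - 6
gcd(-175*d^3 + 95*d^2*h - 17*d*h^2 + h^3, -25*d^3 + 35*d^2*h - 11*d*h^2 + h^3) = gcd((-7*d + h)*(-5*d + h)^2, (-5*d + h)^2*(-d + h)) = 25*d^2 - 10*d*h + h^2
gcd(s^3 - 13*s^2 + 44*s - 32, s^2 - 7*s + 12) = s - 4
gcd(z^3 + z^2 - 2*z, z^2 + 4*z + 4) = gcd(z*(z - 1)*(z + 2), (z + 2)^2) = z + 2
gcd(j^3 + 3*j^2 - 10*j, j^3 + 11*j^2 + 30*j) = j^2 + 5*j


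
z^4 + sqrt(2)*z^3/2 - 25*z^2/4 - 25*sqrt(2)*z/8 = z*(z - 5/2)*(z + 5/2)*(z + sqrt(2)/2)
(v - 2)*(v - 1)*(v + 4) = v^3 + v^2 - 10*v + 8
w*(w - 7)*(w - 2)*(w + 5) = w^4 - 4*w^3 - 31*w^2 + 70*w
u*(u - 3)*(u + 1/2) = u^3 - 5*u^2/2 - 3*u/2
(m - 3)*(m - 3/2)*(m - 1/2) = m^3 - 5*m^2 + 27*m/4 - 9/4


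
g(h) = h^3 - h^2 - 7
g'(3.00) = 21.00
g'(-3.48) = 43.29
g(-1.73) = -15.17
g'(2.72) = 16.76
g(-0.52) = -7.41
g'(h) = 3*h^2 - 2*h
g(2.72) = 5.73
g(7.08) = 297.77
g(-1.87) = -17.04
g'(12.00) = 408.00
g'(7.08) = 136.22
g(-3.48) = -61.25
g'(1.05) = 1.21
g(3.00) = 11.00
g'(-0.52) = 1.85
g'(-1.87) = 14.23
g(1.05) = -6.94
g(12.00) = 1577.00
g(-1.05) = -9.26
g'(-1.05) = 5.41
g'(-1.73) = 12.44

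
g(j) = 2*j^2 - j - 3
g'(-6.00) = -25.00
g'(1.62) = 5.48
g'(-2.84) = -12.36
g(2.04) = 3.28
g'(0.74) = 1.96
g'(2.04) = 7.16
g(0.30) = -3.12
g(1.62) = 0.63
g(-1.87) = 5.86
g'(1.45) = 4.80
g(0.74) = -2.64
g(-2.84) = 15.97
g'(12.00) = 47.00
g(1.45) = -0.24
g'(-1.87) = -8.48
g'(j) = 4*j - 1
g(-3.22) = 20.96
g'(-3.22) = -13.88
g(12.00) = 273.00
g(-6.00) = 75.00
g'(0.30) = 0.20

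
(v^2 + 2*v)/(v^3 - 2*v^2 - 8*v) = 1/(v - 4)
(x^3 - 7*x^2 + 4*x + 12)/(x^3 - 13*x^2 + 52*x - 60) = (x + 1)/(x - 5)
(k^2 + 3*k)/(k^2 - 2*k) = (k + 3)/(k - 2)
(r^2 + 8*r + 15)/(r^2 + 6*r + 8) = (r^2 + 8*r + 15)/(r^2 + 6*r + 8)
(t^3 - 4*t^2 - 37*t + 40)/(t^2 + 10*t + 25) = (t^2 - 9*t + 8)/(t + 5)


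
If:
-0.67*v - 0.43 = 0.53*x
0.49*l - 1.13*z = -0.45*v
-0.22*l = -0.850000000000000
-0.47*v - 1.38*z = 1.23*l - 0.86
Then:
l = 3.86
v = -6.09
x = 6.88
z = -0.75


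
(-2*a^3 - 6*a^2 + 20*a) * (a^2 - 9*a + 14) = -2*a^5 + 12*a^4 + 46*a^3 - 264*a^2 + 280*a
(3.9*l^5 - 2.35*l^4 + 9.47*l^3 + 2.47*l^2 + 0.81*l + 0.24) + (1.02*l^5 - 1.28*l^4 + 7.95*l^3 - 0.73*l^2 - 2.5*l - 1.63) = 4.92*l^5 - 3.63*l^4 + 17.42*l^3 + 1.74*l^2 - 1.69*l - 1.39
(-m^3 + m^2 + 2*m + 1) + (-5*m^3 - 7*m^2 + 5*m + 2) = -6*m^3 - 6*m^2 + 7*m + 3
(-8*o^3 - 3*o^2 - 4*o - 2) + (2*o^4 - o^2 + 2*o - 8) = 2*o^4 - 8*o^3 - 4*o^2 - 2*o - 10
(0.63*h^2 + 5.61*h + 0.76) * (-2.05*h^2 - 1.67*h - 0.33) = -1.2915*h^4 - 12.5526*h^3 - 11.1346*h^2 - 3.1205*h - 0.2508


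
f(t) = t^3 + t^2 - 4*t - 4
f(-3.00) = -10.00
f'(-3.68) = 29.27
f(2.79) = 14.34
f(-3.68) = -25.57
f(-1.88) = 0.41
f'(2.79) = 24.93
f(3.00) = 20.00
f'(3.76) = 45.93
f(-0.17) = -3.30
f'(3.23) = 33.76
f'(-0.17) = -4.25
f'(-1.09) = -2.62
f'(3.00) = 29.00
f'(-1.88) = 2.84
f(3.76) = 48.25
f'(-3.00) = 17.00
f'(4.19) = 57.05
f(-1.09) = 0.25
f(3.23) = 27.21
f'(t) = 3*t^2 + 2*t - 4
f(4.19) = 70.36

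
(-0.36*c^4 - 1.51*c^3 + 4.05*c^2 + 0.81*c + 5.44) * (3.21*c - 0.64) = -1.1556*c^5 - 4.6167*c^4 + 13.9669*c^3 + 0.00810000000000022*c^2 + 16.944*c - 3.4816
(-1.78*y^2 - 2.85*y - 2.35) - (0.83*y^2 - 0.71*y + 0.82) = -2.61*y^2 - 2.14*y - 3.17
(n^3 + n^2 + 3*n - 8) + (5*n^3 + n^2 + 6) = 6*n^3 + 2*n^2 + 3*n - 2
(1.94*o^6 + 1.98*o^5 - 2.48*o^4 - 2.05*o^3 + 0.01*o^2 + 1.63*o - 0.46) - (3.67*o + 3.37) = 1.94*o^6 + 1.98*o^5 - 2.48*o^4 - 2.05*o^3 + 0.01*o^2 - 2.04*o - 3.83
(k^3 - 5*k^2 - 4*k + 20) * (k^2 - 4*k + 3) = k^5 - 9*k^4 + 19*k^3 + 21*k^2 - 92*k + 60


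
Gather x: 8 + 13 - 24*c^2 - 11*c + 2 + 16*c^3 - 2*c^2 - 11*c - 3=16*c^3 - 26*c^2 - 22*c + 20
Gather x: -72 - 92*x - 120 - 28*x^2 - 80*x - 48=-28*x^2 - 172*x - 240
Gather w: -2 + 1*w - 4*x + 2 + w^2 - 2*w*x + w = w^2 + w*(2 - 2*x) - 4*x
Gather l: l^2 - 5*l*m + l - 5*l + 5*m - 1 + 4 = l^2 + l*(-5*m - 4) + 5*m + 3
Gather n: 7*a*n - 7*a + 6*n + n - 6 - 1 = -7*a + n*(7*a + 7) - 7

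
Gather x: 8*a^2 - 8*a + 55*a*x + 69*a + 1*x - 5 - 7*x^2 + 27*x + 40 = 8*a^2 + 61*a - 7*x^2 + x*(55*a + 28) + 35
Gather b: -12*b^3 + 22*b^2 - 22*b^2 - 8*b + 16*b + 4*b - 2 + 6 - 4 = -12*b^3 + 12*b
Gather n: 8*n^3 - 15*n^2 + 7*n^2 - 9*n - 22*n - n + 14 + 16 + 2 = 8*n^3 - 8*n^2 - 32*n + 32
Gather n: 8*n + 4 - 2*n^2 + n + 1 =-2*n^2 + 9*n + 5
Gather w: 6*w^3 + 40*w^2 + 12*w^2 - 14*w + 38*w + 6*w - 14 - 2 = 6*w^3 + 52*w^2 + 30*w - 16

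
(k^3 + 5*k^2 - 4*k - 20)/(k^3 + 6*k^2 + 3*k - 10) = (k - 2)/(k - 1)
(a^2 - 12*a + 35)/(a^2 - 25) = (a - 7)/(a + 5)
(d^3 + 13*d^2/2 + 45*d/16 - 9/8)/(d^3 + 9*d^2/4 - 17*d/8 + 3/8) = (4*d^2 + 27*d + 18)/(2*(2*d^2 + 5*d - 3))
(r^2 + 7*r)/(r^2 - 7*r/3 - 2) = 3*r*(r + 7)/(3*r^2 - 7*r - 6)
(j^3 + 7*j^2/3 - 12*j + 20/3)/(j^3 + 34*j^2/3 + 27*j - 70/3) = (j - 2)/(j + 7)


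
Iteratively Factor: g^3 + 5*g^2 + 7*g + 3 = (g + 3)*(g^2 + 2*g + 1) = (g + 1)*(g + 3)*(g + 1)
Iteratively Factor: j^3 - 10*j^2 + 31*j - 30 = (j - 5)*(j^2 - 5*j + 6) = (j - 5)*(j - 3)*(j - 2)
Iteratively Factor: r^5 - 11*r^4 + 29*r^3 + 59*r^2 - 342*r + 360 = (r + 3)*(r^4 - 14*r^3 + 71*r^2 - 154*r + 120) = (r - 5)*(r + 3)*(r^3 - 9*r^2 + 26*r - 24) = (r - 5)*(r - 4)*(r + 3)*(r^2 - 5*r + 6) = (r - 5)*(r - 4)*(r - 2)*(r + 3)*(r - 3)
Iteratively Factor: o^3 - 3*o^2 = (o)*(o^2 - 3*o) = o*(o - 3)*(o)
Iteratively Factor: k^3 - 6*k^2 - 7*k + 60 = (k + 3)*(k^2 - 9*k + 20) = (k - 4)*(k + 3)*(k - 5)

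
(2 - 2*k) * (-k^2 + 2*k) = 2*k^3 - 6*k^2 + 4*k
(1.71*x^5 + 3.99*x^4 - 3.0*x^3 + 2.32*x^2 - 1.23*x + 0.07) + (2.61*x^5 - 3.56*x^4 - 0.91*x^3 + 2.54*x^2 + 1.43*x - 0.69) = 4.32*x^5 + 0.43*x^4 - 3.91*x^3 + 4.86*x^2 + 0.2*x - 0.62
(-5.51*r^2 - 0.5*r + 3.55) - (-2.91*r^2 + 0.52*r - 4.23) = -2.6*r^2 - 1.02*r + 7.78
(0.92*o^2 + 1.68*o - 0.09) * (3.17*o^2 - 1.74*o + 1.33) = 2.9164*o^4 + 3.7248*o^3 - 1.9849*o^2 + 2.391*o - 0.1197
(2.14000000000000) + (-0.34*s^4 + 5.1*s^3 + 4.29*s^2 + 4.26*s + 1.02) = -0.34*s^4 + 5.1*s^3 + 4.29*s^2 + 4.26*s + 3.16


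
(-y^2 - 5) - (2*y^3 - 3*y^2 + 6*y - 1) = -2*y^3 + 2*y^2 - 6*y - 4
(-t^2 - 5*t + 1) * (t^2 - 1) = -t^4 - 5*t^3 + 2*t^2 + 5*t - 1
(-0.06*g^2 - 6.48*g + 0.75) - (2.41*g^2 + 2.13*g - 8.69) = -2.47*g^2 - 8.61*g + 9.44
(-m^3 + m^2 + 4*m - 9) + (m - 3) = -m^3 + m^2 + 5*m - 12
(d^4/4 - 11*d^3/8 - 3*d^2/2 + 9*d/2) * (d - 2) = d^5/4 - 15*d^4/8 + 5*d^3/4 + 15*d^2/2 - 9*d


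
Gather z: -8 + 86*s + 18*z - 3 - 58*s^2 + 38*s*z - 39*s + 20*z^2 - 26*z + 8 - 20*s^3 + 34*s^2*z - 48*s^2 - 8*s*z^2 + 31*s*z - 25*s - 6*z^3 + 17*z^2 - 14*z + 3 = -20*s^3 - 106*s^2 + 22*s - 6*z^3 + z^2*(37 - 8*s) + z*(34*s^2 + 69*s - 22)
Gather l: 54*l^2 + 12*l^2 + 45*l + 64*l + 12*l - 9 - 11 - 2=66*l^2 + 121*l - 22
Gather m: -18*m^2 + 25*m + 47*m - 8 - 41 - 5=-18*m^2 + 72*m - 54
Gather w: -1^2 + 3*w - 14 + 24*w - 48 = 27*w - 63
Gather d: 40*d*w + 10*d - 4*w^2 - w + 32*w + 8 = d*(40*w + 10) - 4*w^2 + 31*w + 8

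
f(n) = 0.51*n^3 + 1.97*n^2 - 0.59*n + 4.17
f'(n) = 1.53*n^2 + 3.94*n - 0.59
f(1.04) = 6.26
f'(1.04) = 5.16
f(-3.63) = 7.88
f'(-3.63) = 5.27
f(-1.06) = 6.40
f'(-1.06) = -3.05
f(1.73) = 11.69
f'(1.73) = 10.81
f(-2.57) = 10.04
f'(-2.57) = -0.61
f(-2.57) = 10.04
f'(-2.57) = -0.61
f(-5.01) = -7.56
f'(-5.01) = 18.07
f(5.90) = 174.01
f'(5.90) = 75.92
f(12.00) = 1162.05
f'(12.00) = 267.01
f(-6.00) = -31.53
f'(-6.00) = 30.85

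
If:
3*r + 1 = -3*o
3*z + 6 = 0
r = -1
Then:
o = 2/3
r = -1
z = -2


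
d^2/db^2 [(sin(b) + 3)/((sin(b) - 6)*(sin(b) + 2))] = (-sin(b)^5 - 16*sin(b)^4 - 34*sin(b)^3 - 126*sin(b)^2 + 72)/((sin(b) - 6)^3*(sin(b) + 2)^3)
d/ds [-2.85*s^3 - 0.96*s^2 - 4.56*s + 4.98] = -8.55*s^2 - 1.92*s - 4.56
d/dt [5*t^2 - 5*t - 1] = 10*t - 5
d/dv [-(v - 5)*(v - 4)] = 9 - 2*v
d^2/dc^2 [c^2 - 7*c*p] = 2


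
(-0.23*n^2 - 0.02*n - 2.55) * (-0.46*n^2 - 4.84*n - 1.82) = 0.1058*n^4 + 1.1224*n^3 + 1.6884*n^2 + 12.3784*n + 4.641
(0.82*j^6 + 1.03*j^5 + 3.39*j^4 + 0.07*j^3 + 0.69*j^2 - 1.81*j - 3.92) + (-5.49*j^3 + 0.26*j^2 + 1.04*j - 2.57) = 0.82*j^6 + 1.03*j^5 + 3.39*j^4 - 5.42*j^3 + 0.95*j^2 - 0.77*j - 6.49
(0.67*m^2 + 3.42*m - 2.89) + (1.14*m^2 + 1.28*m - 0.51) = 1.81*m^2 + 4.7*m - 3.4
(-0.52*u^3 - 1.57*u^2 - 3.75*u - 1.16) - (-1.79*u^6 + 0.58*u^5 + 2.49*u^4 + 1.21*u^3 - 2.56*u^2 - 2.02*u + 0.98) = 1.79*u^6 - 0.58*u^5 - 2.49*u^4 - 1.73*u^3 + 0.99*u^2 - 1.73*u - 2.14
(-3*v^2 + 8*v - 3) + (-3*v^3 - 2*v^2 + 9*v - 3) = -3*v^3 - 5*v^2 + 17*v - 6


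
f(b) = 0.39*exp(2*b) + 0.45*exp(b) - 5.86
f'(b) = 0.78*exp(2*b) + 0.45*exp(b)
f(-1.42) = -5.73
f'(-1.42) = 0.15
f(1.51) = 4.17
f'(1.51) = 18.02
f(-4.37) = -5.85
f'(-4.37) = 0.01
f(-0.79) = -5.58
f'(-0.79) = 0.36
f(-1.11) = -5.67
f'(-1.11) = 0.23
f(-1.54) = -5.75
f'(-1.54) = 0.13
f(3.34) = 317.40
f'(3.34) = 633.83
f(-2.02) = -5.79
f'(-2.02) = 0.07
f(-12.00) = -5.86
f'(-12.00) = 0.00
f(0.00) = -5.02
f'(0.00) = 1.23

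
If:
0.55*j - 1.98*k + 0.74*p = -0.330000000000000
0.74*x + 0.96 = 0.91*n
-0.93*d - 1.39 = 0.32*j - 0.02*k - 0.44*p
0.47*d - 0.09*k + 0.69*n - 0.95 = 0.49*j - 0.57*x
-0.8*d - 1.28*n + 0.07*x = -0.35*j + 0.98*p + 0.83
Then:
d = -0.544643910643381*x - 1.61985776660461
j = 1.69537491962178*x - 1.83688920887833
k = 0.493139472020464*x - 0.926059444907719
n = 0.813186813186813*x + 1.05494505494505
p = 0.0594053362277607*x - 1.55852518383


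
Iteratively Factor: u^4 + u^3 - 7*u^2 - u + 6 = (u + 3)*(u^3 - 2*u^2 - u + 2) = (u + 1)*(u + 3)*(u^2 - 3*u + 2) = (u - 1)*(u + 1)*(u + 3)*(u - 2)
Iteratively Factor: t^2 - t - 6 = (t + 2)*(t - 3)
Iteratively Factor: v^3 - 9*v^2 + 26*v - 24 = (v - 3)*(v^2 - 6*v + 8) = (v - 4)*(v - 3)*(v - 2)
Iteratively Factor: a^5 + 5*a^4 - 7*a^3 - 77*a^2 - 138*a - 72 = (a + 3)*(a^4 + 2*a^3 - 13*a^2 - 38*a - 24) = (a + 1)*(a + 3)*(a^3 + a^2 - 14*a - 24) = (a + 1)*(a + 3)^2*(a^2 - 2*a - 8) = (a - 4)*(a + 1)*(a + 3)^2*(a + 2)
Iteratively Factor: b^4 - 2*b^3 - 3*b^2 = (b)*(b^3 - 2*b^2 - 3*b) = b*(b + 1)*(b^2 - 3*b) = b*(b - 3)*(b + 1)*(b)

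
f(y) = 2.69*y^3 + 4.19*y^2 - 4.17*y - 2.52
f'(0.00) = -4.17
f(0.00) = -2.52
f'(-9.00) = 574.08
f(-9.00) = -1586.61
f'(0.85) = 8.78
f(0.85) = -1.39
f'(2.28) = 56.89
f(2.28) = 41.64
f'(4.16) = 170.35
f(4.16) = 246.30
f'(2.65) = 74.71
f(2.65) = 65.91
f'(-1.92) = 9.49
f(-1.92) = 1.89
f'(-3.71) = 75.82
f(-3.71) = -66.74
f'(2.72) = 78.33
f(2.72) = 71.27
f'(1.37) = 22.46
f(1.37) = 6.55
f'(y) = 8.07*y^2 + 8.38*y - 4.17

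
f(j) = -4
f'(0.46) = 0.00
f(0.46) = -4.00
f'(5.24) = 0.00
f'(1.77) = 0.00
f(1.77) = -4.00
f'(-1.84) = 0.00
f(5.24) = -4.00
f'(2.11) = 0.00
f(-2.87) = -4.00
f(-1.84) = -4.00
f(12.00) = -4.00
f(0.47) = -4.00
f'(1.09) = 0.00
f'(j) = 0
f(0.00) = -4.00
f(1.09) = -4.00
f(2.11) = -4.00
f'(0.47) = 0.00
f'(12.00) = 0.00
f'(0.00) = 0.00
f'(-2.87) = 0.00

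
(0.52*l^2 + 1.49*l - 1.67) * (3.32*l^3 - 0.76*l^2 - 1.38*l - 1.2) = 1.7264*l^5 + 4.5516*l^4 - 7.3944*l^3 - 1.411*l^2 + 0.5166*l + 2.004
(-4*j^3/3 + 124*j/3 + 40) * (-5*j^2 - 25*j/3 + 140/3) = 20*j^5/3 + 100*j^4/9 - 2420*j^3/9 - 4900*j^2/9 + 14360*j/9 + 5600/3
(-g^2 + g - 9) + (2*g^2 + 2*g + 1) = g^2 + 3*g - 8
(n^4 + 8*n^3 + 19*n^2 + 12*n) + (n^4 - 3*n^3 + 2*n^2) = 2*n^4 + 5*n^3 + 21*n^2 + 12*n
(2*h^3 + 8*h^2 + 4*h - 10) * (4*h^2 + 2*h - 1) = 8*h^5 + 36*h^4 + 30*h^3 - 40*h^2 - 24*h + 10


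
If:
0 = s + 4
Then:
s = -4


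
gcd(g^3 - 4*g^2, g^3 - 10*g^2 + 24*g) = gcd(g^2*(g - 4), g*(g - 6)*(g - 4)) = g^2 - 4*g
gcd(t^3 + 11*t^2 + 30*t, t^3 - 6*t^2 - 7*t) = t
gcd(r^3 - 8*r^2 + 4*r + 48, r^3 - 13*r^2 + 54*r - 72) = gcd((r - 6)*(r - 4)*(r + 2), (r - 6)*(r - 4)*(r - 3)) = r^2 - 10*r + 24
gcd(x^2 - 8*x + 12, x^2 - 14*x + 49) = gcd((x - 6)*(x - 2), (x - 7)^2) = 1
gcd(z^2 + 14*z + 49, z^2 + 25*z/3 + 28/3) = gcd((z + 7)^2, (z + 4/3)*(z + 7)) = z + 7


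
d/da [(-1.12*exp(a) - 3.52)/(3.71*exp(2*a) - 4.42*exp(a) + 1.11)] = (4.1552*exp(2*a) + 26.1184*exp(a) - 16.8016)*exp(a)/(13.7641*exp(4*a) - 32.7964*exp(3*a) + 27.7726*exp(2*a) - 9.8124*exp(a) + 1.2321)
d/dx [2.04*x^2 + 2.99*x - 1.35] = 4.08*x + 2.99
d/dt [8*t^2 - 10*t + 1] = 16*t - 10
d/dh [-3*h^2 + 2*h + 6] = 2 - 6*h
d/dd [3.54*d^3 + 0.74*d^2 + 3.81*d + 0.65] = 10.62*d^2 + 1.48*d + 3.81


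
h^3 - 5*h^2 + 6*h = h*(h - 3)*(h - 2)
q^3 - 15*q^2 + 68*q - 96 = (q - 8)*(q - 4)*(q - 3)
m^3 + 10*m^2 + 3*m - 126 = (m - 3)*(m + 6)*(m + 7)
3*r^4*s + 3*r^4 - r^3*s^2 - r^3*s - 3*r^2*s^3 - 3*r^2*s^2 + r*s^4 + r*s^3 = (-3*r + s)*(-r + s)*(r + s)*(r*s + r)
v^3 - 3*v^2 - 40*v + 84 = (v - 7)*(v - 2)*(v + 6)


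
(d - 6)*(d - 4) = d^2 - 10*d + 24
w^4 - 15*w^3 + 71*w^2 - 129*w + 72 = (w - 8)*(w - 3)^2*(w - 1)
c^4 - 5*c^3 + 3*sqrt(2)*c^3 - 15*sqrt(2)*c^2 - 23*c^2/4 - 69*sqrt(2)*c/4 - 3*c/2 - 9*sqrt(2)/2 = (c - 6)*(c + 1/2)^2*(c + 3*sqrt(2))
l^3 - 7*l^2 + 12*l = l*(l - 4)*(l - 3)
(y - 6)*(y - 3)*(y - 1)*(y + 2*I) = y^4 - 10*y^3 + 2*I*y^3 + 27*y^2 - 20*I*y^2 - 18*y + 54*I*y - 36*I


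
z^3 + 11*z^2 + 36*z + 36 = (z + 2)*(z + 3)*(z + 6)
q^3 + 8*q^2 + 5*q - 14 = (q - 1)*(q + 2)*(q + 7)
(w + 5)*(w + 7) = w^2 + 12*w + 35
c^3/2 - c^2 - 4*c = c*(c/2 + 1)*(c - 4)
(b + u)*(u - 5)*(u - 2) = b*u^2 - 7*b*u + 10*b + u^3 - 7*u^2 + 10*u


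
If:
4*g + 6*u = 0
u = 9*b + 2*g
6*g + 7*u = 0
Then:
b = 0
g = 0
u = 0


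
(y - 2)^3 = y^3 - 6*y^2 + 12*y - 8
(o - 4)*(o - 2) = o^2 - 6*o + 8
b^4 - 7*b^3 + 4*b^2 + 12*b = b*(b - 6)*(b - 2)*(b + 1)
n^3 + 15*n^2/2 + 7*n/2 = n*(n + 1/2)*(n + 7)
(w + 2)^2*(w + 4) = w^3 + 8*w^2 + 20*w + 16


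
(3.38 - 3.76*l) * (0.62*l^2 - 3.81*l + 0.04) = -2.3312*l^3 + 16.4212*l^2 - 13.0282*l + 0.1352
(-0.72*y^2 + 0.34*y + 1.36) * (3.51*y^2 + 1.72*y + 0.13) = -2.5272*y^4 - 0.0449999999999999*y^3 + 5.2648*y^2 + 2.3834*y + 0.1768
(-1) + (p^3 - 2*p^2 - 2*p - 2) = p^3 - 2*p^2 - 2*p - 3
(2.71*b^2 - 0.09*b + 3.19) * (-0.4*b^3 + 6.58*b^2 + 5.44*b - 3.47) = -1.084*b^5 + 17.8678*b^4 + 12.8742*b^3 + 11.0969*b^2 + 17.6659*b - 11.0693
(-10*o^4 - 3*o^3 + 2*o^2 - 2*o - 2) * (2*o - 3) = -20*o^5 + 24*o^4 + 13*o^3 - 10*o^2 + 2*o + 6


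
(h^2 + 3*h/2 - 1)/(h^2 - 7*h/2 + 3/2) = (h + 2)/(h - 3)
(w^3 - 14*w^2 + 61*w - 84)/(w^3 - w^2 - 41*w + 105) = (w^2 - 11*w + 28)/(w^2 + 2*w - 35)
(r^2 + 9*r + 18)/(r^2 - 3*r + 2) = (r^2 + 9*r + 18)/(r^2 - 3*r + 2)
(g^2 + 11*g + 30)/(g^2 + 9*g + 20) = (g + 6)/(g + 4)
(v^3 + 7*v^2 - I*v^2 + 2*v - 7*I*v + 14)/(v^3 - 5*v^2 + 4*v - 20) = (v^2 + v*(7 + I) + 7*I)/(v^2 + v*(-5 + 2*I) - 10*I)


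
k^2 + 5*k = k*(k + 5)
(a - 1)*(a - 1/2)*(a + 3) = a^3 + 3*a^2/2 - 4*a + 3/2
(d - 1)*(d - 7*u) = d^2 - 7*d*u - d + 7*u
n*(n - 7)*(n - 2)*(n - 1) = n^4 - 10*n^3 + 23*n^2 - 14*n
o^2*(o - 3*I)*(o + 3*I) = o^4 + 9*o^2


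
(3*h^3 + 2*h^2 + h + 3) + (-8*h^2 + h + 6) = 3*h^3 - 6*h^2 + 2*h + 9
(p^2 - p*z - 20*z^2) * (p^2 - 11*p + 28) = p^4 - p^3*z - 11*p^3 - 20*p^2*z^2 + 11*p^2*z + 28*p^2 + 220*p*z^2 - 28*p*z - 560*z^2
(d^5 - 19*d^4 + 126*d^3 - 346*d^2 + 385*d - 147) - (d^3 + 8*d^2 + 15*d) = d^5 - 19*d^4 + 125*d^3 - 354*d^2 + 370*d - 147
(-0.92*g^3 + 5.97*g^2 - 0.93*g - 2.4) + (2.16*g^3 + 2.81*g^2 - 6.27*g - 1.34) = 1.24*g^3 + 8.78*g^2 - 7.2*g - 3.74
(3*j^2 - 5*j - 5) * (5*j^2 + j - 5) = 15*j^4 - 22*j^3 - 45*j^2 + 20*j + 25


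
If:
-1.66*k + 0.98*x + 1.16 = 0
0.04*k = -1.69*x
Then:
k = 0.69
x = -0.02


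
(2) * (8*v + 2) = 16*v + 4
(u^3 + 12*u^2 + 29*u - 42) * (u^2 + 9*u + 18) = u^5 + 21*u^4 + 155*u^3 + 435*u^2 + 144*u - 756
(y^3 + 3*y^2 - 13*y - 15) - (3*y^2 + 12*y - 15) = y^3 - 25*y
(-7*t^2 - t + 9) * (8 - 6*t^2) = 42*t^4 + 6*t^3 - 110*t^2 - 8*t + 72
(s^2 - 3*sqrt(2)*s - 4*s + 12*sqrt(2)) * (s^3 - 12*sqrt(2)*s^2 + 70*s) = s^5 - 15*sqrt(2)*s^4 - 4*s^4 + 60*sqrt(2)*s^3 + 142*s^3 - 568*s^2 - 210*sqrt(2)*s^2 + 840*sqrt(2)*s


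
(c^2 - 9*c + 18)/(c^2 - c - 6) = (c - 6)/(c + 2)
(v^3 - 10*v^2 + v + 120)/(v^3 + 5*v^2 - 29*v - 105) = (v - 8)/(v + 7)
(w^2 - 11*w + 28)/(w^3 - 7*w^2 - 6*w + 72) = (w - 7)/(w^2 - 3*w - 18)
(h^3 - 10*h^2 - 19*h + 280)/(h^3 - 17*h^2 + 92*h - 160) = (h^2 - 2*h - 35)/(h^2 - 9*h + 20)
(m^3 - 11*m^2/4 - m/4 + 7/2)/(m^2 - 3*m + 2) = (4*m^2 - 3*m - 7)/(4*(m - 1))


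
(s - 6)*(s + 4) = s^2 - 2*s - 24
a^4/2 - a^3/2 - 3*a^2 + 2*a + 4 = (a/2 + 1)*(a - 2)^2*(a + 1)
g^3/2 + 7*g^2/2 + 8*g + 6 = (g/2 + 1)*(g + 2)*(g + 3)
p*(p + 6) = p^2 + 6*p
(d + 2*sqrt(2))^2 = d^2 + 4*sqrt(2)*d + 8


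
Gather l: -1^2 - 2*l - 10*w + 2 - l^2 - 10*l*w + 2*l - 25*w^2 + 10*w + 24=-l^2 - 10*l*w - 25*w^2 + 25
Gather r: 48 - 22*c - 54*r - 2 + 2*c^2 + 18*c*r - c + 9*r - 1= 2*c^2 - 23*c + r*(18*c - 45) + 45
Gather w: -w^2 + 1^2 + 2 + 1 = 4 - w^2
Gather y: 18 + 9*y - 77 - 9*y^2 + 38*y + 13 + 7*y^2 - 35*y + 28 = -2*y^2 + 12*y - 18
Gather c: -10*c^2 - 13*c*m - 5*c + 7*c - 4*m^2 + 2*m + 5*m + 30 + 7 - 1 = -10*c^2 + c*(2 - 13*m) - 4*m^2 + 7*m + 36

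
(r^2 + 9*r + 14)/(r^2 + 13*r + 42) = (r + 2)/(r + 6)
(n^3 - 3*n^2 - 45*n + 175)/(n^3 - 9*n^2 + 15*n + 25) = (n + 7)/(n + 1)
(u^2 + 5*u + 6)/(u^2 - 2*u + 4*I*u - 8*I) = (u^2 + 5*u + 6)/(u^2 + u*(-2 + 4*I) - 8*I)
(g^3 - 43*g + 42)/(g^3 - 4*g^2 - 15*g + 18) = (g + 7)/(g + 3)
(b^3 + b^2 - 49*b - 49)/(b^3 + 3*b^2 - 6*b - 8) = (b^2 - 49)/(b^2 + 2*b - 8)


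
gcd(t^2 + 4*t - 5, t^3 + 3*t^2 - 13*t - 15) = t + 5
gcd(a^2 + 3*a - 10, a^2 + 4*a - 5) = a + 5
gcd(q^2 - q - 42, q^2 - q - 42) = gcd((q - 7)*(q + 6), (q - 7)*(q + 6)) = q^2 - q - 42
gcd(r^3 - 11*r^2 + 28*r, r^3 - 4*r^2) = r^2 - 4*r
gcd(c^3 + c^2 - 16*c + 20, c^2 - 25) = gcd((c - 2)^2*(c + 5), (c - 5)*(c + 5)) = c + 5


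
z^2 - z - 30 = (z - 6)*(z + 5)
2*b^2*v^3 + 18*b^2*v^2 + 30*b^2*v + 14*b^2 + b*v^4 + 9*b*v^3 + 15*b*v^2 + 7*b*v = (2*b + v)*(v + 1)*(v + 7)*(b*v + b)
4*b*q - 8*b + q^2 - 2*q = (4*b + q)*(q - 2)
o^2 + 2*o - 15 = (o - 3)*(o + 5)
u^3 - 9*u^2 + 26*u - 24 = (u - 4)*(u - 3)*(u - 2)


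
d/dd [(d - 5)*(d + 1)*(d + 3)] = 3*d^2 - 2*d - 17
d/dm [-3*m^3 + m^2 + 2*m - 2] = -9*m^2 + 2*m + 2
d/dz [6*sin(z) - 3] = 6*cos(z)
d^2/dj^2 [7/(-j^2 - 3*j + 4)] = 14*(j^2 + 3*j - (2*j + 3)^2 - 4)/(j^2 + 3*j - 4)^3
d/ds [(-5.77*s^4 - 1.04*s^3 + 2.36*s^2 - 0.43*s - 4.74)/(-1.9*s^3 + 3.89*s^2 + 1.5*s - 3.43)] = (10.963*s^6 - 44.8906*s^5 - 25.5266*s^4 + 74.4104*s^3 - 11.1037*s^2 + 20.6876*s + 8.5849)/(3.61*s^6 - 14.782*s^5 + 9.4321*s^4 + 24.704*s^3 - 24.4354*s^2 - 10.29*s + 11.7649)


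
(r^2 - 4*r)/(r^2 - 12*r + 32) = r/(r - 8)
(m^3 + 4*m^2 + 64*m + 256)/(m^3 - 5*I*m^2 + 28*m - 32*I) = (m^2 + m*(4 + 8*I) + 32*I)/(m^2 + 3*I*m + 4)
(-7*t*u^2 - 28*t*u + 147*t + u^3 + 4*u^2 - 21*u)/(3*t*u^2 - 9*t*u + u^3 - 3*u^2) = (-7*t*u - 49*t + u^2 + 7*u)/(u*(3*t + u))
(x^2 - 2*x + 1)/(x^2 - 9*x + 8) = (x - 1)/(x - 8)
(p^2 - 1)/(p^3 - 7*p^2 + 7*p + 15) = (p - 1)/(p^2 - 8*p + 15)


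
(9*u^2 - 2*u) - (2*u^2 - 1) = 7*u^2 - 2*u + 1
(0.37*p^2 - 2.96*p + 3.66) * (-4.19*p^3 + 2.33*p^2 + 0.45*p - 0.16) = -1.5503*p^5 + 13.2645*p^4 - 22.0657*p^3 + 7.1366*p^2 + 2.1206*p - 0.5856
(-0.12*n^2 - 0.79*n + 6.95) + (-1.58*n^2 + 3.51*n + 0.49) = -1.7*n^2 + 2.72*n + 7.44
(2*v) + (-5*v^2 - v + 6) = -5*v^2 + v + 6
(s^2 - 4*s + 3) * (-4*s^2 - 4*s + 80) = -4*s^4 + 12*s^3 + 84*s^2 - 332*s + 240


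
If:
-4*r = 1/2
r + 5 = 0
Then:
No Solution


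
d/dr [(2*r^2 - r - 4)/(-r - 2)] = 2*(-r^2 - 4*r - 1)/(r^2 + 4*r + 4)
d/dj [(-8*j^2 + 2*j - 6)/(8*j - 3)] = 2*(-32*j^2 + 24*j + 21)/(64*j^2 - 48*j + 9)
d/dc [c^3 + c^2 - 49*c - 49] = 3*c^2 + 2*c - 49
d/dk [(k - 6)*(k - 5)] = 2*k - 11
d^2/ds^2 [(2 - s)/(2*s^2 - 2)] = (4*s^2*(2 - s) + (3*s - 2)*(s^2 - 1))/(s^2 - 1)^3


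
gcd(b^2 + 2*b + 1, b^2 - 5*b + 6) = 1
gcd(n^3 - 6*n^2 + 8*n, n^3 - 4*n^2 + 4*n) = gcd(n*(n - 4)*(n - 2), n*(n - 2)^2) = n^2 - 2*n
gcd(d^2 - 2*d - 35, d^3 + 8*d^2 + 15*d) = d + 5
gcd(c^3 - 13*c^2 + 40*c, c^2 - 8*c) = c^2 - 8*c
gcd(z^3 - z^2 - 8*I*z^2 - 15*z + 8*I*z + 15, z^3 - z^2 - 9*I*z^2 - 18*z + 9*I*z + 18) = z^2 + z*(-1 - 3*I) + 3*I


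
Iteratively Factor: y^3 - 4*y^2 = (y - 4)*(y^2) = y*(y - 4)*(y)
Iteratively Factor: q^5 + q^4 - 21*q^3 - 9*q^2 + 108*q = (q - 3)*(q^4 + 4*q^3 - 9*q^2 - 36*q) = (q - 3)^2*(q^3 + 7*q^2 + 12*q) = q*(q - 3)^2*(q^2 + 7*q + 12) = q*(q - 3)^2*(q + 3)*(q + 4)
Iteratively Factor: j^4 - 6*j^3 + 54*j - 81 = (j + 3)*(j^3 - 9*j^2 + 27*j - 27) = (j - 3)*(j + 3)*(j^2 - 6*j + 9) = (j - 3)^2*(j + 3)*(j - 3)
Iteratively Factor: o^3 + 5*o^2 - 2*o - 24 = (o - 2)*(o^2 + 7*o + 12) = (o - 2)*(o + 4)*(o + 3)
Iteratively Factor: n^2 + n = (n)*(n + 1)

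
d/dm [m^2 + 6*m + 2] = 2*m + 6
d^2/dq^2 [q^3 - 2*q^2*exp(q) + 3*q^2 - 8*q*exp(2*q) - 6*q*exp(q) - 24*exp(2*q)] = -2*q^2*exp(q) - 32*q*exp(2*q) - 14*q*exp(q) + 6*q - 128*exp(2*q) - 16*exp(q) + 6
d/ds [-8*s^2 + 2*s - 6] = 2 - 16*s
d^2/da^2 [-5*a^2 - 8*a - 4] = -10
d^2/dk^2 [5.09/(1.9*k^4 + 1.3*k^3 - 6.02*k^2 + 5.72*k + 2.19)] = ((-116.052*k^2 - 39.702*k + 61.2836)*(1.9*k^4 + 1.3*k^3 - 6.02*k^2 + 5.72*k + 2.19) + 5.09*(7.6*k^3 + 3.9*k^2 - 12.04*k + 5.72)*(15.2*k^3 + 7.8*k^2 - 24.08*k + 11.44))/(1.9*k^4 + 1.3*k^3 - 6.02*k^2 + 5.72*k + 2.19)^3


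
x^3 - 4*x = x*(x - 2)*(x + 2)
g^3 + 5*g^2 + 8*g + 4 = (g + 1)*(g + 2)^2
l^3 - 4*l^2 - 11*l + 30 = (l - 5)*(l - 2)*(l + 3)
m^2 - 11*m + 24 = (m - 8)*(m - 3)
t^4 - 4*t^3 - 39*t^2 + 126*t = t*(t - 7)*(t - 3)*(t + 6)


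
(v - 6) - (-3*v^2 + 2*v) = 3*v^2 - v - 6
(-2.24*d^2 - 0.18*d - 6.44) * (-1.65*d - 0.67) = 3.696*d^3 + 1.7978*d^2 + 10.7466*d + 4.3148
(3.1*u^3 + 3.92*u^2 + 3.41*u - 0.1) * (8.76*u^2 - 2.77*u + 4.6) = 27.156*u^5 + 25.7522*u^4 + 33.2732*u^3 + 7.7103*u^2 + 15.963*u - 0.46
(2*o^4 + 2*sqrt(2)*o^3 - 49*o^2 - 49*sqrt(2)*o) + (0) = 2*o^4 + 2*sqrt(2)*o^3 - 49*o^2 - 49*sqrt(2)*o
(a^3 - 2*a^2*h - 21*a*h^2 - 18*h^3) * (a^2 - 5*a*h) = a^5 - 7*a^4*h - 11*a^3*h^2 + 87*a^2*h^3 + 90*a*h^4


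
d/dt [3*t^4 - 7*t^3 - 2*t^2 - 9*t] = 12*t^3 - 21*t^2 - 4*t - 9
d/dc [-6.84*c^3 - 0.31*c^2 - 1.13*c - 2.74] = -20.52*c^2 - 0.62*c - 1.13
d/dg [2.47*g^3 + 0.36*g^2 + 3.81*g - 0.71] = 7.41*g^2 + 0.72*g + 3.81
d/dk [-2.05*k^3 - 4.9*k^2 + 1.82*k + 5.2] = -6.15*k^2 - 9.8*k + 1.82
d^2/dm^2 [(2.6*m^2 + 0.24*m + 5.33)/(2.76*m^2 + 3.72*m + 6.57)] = (-49.7329919999999*m^3 - 39.267072*m^2 + 302.233248*m + 166.94352)/(21.024576*m^6 + 85.012416*m^5 + 264.724848*m^4 + 456.211872*m^3 + 630.160236*m^2 + 481.720284*m + 283.593393)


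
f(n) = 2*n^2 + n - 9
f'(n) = 4*n + 1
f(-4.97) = 35.43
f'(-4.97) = -18.88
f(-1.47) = -6.15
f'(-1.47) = -4.88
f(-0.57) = -8.92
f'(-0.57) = -1.28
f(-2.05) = -2.64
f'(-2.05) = -7.20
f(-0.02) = -9.02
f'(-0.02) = 0.92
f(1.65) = -1.90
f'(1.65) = 7.60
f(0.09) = -8.89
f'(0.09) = 1.36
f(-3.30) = 9.48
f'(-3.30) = -12.20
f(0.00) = -9.00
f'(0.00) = 1.00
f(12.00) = 291.00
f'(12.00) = 49.00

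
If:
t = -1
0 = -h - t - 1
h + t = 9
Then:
No Solution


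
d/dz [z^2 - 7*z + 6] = 2*z - 7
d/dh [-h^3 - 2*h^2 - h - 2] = -3*h^2 - 4*h - 1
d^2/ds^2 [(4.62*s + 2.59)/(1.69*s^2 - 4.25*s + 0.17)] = ((30.5158 - 46.8468*s)*(1.69*s^2 - 4.25*s + 0.17) + (3.38*s - 4.25)*(4.62*s + 2.59)*(6.76*s - 8.5))/(1.69*s^2 - 4.25*s + 0.17)^3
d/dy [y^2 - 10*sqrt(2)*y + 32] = 2*y - 10*sqrt(2)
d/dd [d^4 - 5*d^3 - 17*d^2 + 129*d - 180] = 4*d^3 - 15*d^2 - 34*d + 129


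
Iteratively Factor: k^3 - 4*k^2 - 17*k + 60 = (k + 4)*(k^2 - 8*k + 15) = (k - 5)*(k + 4)*(k - 3)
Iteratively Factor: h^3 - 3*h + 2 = (h - 1)*(h^2 + h - 2) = (h - 1)*(h + 2)*(h - 1)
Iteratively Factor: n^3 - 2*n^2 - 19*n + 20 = (n - 1)*(n^2 - n - 20) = (n - 5)*(n - 1)*(n + 4)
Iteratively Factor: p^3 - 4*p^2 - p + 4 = (p + 1)*(p^2 - 5*p + 4) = (p - 1)*(p + 1)*(p - 4)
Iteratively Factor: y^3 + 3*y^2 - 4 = (y + 2)*(y^2 + y - 2) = (y + 2)^2*(y - 1)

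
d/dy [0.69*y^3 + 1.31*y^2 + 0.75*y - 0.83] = 2.07*y^2 + 2.62*y + 0.75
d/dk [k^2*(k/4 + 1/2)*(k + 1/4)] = k*(16*k^2 + 27*k + 4)/16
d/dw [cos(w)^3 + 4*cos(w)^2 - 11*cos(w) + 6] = (-3*cos(w)^2 - 8*cos(w) + 11)*sin(w)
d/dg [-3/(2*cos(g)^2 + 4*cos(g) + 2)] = -3*sin(g)/(cos(g) + 1)^3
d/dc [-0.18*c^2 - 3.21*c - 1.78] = -0.36*c - 3.21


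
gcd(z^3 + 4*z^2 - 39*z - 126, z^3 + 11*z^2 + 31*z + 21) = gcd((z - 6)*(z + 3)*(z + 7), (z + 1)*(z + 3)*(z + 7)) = z^2 + 10*z + 21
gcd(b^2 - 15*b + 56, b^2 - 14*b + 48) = b - 8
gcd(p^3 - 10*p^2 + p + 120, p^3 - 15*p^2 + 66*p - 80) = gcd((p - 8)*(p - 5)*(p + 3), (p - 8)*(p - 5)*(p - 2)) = p^2 - 13*p + 40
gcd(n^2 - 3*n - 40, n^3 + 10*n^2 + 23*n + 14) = 1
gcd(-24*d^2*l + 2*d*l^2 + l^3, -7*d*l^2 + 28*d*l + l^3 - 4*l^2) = l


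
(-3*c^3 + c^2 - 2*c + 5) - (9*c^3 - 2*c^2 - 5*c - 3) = -12*c^3 + 3*c^2 + 3*c + 8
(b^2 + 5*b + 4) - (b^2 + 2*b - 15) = 3*b + 19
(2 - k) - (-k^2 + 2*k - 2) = k^2 - 3*k + 4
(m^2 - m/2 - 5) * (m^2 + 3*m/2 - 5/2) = m^4 + m^3 - 33*m^2/4 - 25*m/4 + 25/2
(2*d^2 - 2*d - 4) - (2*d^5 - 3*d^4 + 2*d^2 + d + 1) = -2*d^5 + 3*d^4 - 3*d - 5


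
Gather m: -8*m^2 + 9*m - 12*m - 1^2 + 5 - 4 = -8*m^2 - 3*m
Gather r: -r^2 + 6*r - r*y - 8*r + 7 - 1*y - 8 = -r^2 + r*(-y - 2) - y - 1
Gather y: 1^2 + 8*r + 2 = 8*r + 3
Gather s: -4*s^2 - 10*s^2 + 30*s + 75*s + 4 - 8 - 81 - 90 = -14*s^2 + 105*s - 175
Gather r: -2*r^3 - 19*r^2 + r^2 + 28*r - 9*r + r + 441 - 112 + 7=-2*r^3 - 18*r^2 + 20*r + 336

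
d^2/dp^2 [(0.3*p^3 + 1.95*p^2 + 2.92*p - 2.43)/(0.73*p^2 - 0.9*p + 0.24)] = (-2.22044604925031e-16*p^5 - 8.88178419700125e-16*p^4 + 6.055316*p^3 - 10.208322*p^2 + 6.613236*p - 1.599048)/(0.389017*p^6 - 1.43883*p^5 + 2.157588*p^4 - 1.67508*p^3 + 0.709344*p^2 - 0.15552*p + 0.013824)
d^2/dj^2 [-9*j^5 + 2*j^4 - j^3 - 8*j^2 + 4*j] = -180*j^3 + 24*j^2 - 6*j - 16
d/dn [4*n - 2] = 4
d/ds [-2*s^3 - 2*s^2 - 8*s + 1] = -6*s^2 - 4*s - 8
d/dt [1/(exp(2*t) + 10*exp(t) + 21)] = 2*(-exp(t) - 5)*exp(t)/(exp(2*t) + 10*exp(t) + 21)^2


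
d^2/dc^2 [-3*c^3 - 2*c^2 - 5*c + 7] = -18*c - 4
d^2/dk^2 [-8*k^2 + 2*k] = -16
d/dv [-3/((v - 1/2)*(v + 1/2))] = 96*v/(16*v^4 - 8*v^2 + 1)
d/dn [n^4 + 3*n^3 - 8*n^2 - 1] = n*(4*n^2 + 9*n - 16)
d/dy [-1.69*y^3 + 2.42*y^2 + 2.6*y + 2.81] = -5.07*y^2 + 4.84*y + 2.6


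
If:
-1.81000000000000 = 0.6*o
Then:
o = -3.02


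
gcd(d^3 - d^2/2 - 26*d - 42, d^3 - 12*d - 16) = d + 2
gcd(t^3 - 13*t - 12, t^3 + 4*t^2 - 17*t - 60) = t^2 - t - 12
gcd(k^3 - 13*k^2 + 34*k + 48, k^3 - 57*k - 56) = k^2 - 7*k - 8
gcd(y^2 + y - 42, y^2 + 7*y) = y + 7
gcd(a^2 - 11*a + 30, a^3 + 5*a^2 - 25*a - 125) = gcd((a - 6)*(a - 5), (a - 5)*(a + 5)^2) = a - 5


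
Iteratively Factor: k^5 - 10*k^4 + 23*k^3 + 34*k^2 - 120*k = (k + 2)*(k^4 - 12*k^3 + 47*k^2 - 60*k) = (k - 3)*(k + 2)*(k^3 - 9*k^2 + 20*k) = (k - 4)*(k - 3)*(k + 2)*(k^2 - 5*k) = (k - 5)*(k - 4)*(k - 3)*(k + 2)*(k)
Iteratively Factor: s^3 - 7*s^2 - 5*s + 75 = (s - 5)*(s^2 - 2*s - 15) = (s - 5)^2*(s + 3)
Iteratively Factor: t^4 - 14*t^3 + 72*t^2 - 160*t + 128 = (t - 2)*(t^3 - 12*t^2 + 48*t - 64) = (t - 4)*(t - 2)*(t^2 - 8*t + 16) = (t - 4)^2*(t - 2)*(t - 4)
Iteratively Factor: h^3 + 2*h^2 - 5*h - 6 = (h + 1)*(h^2 + h - 6) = (h - 2)*(h + 1)*(h + 3)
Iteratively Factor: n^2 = (n)*(n)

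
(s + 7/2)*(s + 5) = s^2 + 17*s/2 + 35/2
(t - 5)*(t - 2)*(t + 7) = t^3 - 39*t + 70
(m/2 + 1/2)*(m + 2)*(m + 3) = m^3/2 + 3*m^2 + 11*m/2 + 3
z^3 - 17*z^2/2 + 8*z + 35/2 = (z - 7)*(z - 5/2)*(z + 1)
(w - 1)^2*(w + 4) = w^3 + 2*w^2 - 7*w + 4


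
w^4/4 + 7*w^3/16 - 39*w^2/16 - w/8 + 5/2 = (w/4 + 1)*(w - 2)*(w - 5/4)*(w + 1)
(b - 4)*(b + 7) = b^2 + 3*b - 28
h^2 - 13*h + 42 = (h - 7)*(h - 6)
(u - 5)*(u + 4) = u^2 - u - 20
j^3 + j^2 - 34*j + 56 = (j - 4)*(j - 2)*(j + 7)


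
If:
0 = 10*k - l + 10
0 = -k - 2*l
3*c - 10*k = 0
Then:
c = -200/63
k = -20/21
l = 10/21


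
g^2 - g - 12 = (g - 4)*(g + 3)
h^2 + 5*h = h*(h + 5)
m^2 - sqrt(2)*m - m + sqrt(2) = (m - 1)*(m - sqrt(2))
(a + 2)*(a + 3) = a^2 + 5*a + 6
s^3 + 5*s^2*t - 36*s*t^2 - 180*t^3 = (s - 6*t)*(s + 5*t)*(s + 6*t)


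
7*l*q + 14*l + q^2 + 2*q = (7*l + q)*(q + 2)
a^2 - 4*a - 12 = (a - 6)*(a + 2)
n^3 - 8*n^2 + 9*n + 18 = (n - 6)*(n - 3)*(n + 1)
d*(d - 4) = d^2 - 4*d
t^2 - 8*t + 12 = (t - 6)*(t - 2)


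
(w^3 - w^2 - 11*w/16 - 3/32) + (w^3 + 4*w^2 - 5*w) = 2*w^3 + 3*w^2 - 91*w/16 - 3/32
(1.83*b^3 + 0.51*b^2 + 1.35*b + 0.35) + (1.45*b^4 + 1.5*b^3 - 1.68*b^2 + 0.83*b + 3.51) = 1.45*b^4 + 3.33*b^3 - 1.17*b^2 + 2.18*b + 3.86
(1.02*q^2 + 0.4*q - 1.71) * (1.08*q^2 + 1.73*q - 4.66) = 1.1016*q^4 + 2.1966*q^3 - 5.908*q^2 - 4.8223*q + 7.9686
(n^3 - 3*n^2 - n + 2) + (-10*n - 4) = n^3 - 3*n^2 - 11*n - 2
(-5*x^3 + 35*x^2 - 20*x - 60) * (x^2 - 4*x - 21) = -5*x^5 + 55*x^4 - 55*x^3 - 715*x^2 + 660*x + 1260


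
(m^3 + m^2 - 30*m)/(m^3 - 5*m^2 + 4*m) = (m^2 + m - 30)/(m^2 - 5*m + 4)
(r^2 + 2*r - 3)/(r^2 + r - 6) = (r - 1)/(r - 2)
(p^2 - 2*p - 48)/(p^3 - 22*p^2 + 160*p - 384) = (p + 6)/(p^2 - 14*p + 48)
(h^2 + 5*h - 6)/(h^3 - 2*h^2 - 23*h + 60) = (h^2 + 5*h - 6)/(h^3 - 2*h^2 - 23*h + 60)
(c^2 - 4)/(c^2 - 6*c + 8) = (c + 2)/(c - 4)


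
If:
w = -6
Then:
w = -6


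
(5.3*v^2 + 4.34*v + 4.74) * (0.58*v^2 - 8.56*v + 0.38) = 3.074*v^4 - 42.8508*v^3 - 32.3872*v^2 - 38.9252*v + 1.8012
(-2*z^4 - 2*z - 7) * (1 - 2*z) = 4*z^5 - 2*z^4 + 4*z^2 + 12*z - 7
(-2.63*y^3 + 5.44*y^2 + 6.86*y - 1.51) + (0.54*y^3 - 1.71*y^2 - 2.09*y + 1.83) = -2.09*y^3 + 3.73*y^2 + 4.77*y + 0.32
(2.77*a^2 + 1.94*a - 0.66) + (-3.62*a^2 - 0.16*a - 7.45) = -0.85*a^2 + 1.78*a - 8.11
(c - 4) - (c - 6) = 2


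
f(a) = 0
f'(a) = 0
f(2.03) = 0.00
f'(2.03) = 0.00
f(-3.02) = 0.00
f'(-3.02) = 0.00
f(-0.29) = 0.00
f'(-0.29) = 0.00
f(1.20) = 0.00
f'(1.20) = 0.00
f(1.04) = 0.00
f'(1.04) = 0.00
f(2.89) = 0.00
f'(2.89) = 0.00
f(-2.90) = 0.00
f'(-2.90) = 0.00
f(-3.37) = 0.00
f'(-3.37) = 0.00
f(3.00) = 0.00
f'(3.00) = 0.00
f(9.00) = 0.00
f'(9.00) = 0.00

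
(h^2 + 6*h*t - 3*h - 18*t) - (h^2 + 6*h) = 6*h*t - 9*h - 18*t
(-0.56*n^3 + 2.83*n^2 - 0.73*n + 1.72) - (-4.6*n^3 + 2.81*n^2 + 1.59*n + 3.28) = 4.04*n^3 + 0.02*n^2 - 2.32*n - 1.56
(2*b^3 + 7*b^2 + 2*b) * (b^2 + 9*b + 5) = 2*b^5 + 25*b^4 + 75*b^3 + 53*b^2 + 10*b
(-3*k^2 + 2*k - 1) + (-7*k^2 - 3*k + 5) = -10*k^2 - k + 4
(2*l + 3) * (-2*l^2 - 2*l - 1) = -4*l^3 - 10*l^2 - 8*l - 3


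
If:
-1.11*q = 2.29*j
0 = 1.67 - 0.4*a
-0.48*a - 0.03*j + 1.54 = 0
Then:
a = 4.18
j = -15.47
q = 31.91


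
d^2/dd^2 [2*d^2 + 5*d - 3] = 4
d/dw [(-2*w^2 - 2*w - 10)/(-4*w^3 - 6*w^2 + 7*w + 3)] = 2*(-4*w^4 - 8*w^3 - 73*w^2 - 66*w + 32)/(16*w^6 + 48*w^5 - 20*w^4 - 108*w^3 + 13*w^2 + 42*w + 9)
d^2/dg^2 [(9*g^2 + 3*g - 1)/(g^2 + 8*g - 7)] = 2*(-69*g^3 + 186*g^2 + 39*g + 538)/(g^6 + 24*g^5 + 171*g^4 + 176*g^3 - 1197*g^2 + 1176*g - 343)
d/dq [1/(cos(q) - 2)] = sin(q)/(cos(q) - 2)^2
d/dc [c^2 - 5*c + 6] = 2*c - 5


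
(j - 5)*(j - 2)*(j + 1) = j^3 - 6*j^2 + 3*j + 10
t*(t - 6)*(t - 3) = t^3 - 9*t^2 + 18*t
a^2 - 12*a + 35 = (a - 7)*(a - 5)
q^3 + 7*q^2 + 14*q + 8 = (q + 1)*(q + 2)*(q + 4)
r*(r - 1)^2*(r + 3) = r^4 + r^3 - 5*r^2 + 3*r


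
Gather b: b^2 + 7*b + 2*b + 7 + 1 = b^2 + 9*b + 8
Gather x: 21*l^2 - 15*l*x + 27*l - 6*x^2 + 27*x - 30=21*l^2 + 27*l - 6*x^2 + x*(27 - 15*l) - 30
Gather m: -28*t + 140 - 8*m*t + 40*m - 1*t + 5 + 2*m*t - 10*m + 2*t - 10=m*(30 - 6*t) - 27*t + 135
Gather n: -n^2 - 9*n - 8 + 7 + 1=-n^2 - 9*n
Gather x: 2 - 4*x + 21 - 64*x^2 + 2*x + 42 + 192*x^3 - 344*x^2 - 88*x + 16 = 192*x^3 - 408*x^2 - 90*x + 81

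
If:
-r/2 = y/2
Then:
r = -y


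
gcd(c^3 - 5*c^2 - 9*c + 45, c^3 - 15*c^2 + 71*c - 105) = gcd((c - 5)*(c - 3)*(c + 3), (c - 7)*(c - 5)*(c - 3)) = c^2 - 8*c + 15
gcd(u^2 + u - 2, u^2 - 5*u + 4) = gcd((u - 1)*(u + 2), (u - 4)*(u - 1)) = u - 1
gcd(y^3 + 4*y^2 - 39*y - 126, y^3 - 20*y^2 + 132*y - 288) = y - 6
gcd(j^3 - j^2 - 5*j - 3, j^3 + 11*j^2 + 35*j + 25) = j + 1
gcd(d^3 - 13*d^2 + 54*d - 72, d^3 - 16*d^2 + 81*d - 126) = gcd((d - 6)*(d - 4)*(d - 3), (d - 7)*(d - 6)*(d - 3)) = d^2 - 9*d + 18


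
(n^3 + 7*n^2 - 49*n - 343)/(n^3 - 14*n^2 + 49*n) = (n^2 + 14*n + 49)/(n*(n - 7))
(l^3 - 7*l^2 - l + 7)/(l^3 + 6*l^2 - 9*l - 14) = (l^2 - 8*l + 7)/(l^2 + 5*l - 14)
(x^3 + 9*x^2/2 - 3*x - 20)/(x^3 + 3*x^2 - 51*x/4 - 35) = 2*(x - 2)/(2*x - 7)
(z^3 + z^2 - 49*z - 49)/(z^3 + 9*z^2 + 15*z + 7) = (z - 7)/(z + 1)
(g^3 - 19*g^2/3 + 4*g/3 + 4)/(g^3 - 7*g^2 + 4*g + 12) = (g^2 - g/3 - 2/3)/(g^2 - g - 2)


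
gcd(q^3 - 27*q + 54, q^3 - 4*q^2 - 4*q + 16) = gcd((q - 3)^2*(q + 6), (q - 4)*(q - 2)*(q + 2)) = 1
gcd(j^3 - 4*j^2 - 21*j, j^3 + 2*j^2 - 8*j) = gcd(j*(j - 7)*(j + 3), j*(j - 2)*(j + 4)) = j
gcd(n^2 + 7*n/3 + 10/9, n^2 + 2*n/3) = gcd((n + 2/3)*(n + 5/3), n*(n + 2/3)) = n + 2/3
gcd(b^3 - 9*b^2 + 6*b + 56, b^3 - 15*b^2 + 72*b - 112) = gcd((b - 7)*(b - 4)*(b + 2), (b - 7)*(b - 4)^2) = b^2 - 11*b + 28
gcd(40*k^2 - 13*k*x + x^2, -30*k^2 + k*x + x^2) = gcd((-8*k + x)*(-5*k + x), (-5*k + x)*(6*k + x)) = -5*k + x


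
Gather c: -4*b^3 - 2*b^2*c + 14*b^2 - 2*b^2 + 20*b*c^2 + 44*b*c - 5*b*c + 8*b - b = -4*b^3 + 12*b^2 + 20*b*c^2 + 7*b + c*(-2*b^2 + 39*b)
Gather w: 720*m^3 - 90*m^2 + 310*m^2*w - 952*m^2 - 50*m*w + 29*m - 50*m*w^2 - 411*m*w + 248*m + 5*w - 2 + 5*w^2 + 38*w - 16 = 720*m^3 - 1042*m^2 + 277*m + w^2*(5 - 50*m) + w*(310*m^2 - 461*m + 43) - 18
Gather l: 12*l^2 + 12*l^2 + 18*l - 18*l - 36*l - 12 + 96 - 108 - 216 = 24*l^2 - 36*l - 240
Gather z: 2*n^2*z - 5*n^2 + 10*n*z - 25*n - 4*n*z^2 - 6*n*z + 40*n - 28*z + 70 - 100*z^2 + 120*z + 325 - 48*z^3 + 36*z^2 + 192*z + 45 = -5*n^2 + 15*n - 48*z^3 + z^2*(-4*n - 64) + z*(2*n^2 + 4*n + 284) + 440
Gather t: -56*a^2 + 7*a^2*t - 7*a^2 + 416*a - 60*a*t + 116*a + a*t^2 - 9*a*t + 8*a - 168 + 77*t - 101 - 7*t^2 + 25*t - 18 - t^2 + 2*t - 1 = -63*a^2 + 540*a + t^2*(a - 8) + t*(7*a^2 - 69*a + 104) - 288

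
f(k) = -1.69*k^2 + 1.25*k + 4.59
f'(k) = 1.25 - 3.38*k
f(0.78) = 4.54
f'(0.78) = -1.39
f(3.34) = -10.09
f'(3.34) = -10.04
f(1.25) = 3.51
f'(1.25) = -2.98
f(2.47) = -2.63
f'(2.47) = -7.10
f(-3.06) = -15.06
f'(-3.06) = 11.59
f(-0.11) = 4.43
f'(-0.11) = 1.62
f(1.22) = 3.60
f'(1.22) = -2.87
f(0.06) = 4.66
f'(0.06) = 1.05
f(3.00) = -6.87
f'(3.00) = -8.89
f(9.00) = -121.05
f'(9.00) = -29.17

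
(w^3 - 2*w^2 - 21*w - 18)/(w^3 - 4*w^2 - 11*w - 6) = (w + 3)/(w + 1)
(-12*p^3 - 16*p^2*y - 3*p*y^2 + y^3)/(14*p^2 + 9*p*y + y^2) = (-6*p^2 - 5*p*y + y^2)/(7*p + y)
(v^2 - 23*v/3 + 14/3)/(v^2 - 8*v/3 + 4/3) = (v - 7)/(v - 2)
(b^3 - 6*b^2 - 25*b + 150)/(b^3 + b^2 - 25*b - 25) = (b - 6)/(b + 1)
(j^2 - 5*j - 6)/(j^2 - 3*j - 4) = (j - 6)/(j - 4)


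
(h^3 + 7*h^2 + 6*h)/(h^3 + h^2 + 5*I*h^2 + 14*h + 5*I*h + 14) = h*(h + 6)/(h^2 + 5*I*h + 14)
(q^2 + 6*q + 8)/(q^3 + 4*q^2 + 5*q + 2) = (q + 4)/(q^2 + 2*q + 1)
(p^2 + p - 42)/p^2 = (p^2 + p - 42)/p^2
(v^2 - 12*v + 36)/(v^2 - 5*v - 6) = (v - 6)/(v + 1)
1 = 1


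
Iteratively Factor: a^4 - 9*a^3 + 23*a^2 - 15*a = (a - 3)*(a^3 - 6*a^2 + 5*a) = a*(a - 3)*(a^2 - 6*a + 5) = a*(a - 3)*(a - 1)*(a - 5)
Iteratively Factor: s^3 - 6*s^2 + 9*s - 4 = (s - 1)*(s^2 - 5*s + 4) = (s - 1)^2*(s - 4)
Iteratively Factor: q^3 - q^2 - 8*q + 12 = (q - 2)*(q^2 + q - 6) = (q - 2)^2*(q + 3)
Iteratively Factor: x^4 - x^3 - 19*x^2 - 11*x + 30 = (x + 3)*(x^3 - 4*x^2 - 7*x + 10) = (x - 5)*(x + 3)*(x^2 + x - 2) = (x - 5)*(x + 2)*(x + 3)*(x - 1)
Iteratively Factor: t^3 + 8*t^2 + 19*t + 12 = (t + 4)*(t^2 + 4*t + 3) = (t + 1)*(t + 4)*(t + 3)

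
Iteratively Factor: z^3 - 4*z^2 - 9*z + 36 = (z + 3)*(z^2 - 7*z + 12) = (z - 3)*(z + 3)*(z - 4)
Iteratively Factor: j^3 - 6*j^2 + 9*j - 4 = (j - 4)*(j^2 - 2*j + 1) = (j - 4)*(j - 1)*(j - 1)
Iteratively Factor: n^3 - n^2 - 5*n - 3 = (n + 1)*(n^2 - 2*n - 3) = (n - 3)*(n + 1)*(n + 1)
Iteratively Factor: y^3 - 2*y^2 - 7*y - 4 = (y + 1)*(y^2 - 3*y - 4) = (y - 4)*(y + 1)*(y + 1)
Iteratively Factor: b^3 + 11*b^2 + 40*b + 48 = (b + 4)*(b^2 + 7*b + 12) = (b + 4)^2*(b + 3)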